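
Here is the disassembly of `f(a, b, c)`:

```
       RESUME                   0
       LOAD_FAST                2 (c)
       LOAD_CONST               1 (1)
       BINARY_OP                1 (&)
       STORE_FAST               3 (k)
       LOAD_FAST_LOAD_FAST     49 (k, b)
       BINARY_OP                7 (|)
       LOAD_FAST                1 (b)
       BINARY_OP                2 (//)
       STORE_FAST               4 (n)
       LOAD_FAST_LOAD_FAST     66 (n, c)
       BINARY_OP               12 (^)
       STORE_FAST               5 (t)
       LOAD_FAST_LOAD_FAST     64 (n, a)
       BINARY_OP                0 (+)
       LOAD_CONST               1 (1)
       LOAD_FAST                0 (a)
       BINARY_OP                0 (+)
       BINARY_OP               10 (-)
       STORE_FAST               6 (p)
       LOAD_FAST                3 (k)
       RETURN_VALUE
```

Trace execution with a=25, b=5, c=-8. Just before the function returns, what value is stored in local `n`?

LOAD_FAST c → push -8. Stack: [-8]
LOAD_CONST → push 1. Stack: [-8, 1]
BINARY_OP & → -8 & 1 = 0. Stack: [0]
STORE_FAST k → k=0. Stack: []
LOAD_FAST_LOAD_FAST k,b → push 0,5. Stack: [0, 5]
BINARY_OP | → 0 | 5 = 5. Stack: [5]
LOAD_FAST b → push 5. Stack: [5, 5]
BINARY_OP // → 5 // 5 = 1. Stack: [1]
STORE_FAST n → n=1. Stack: []
LOAD_FAST_LOAD_FAST n,c → push 1,-8. Stack: [1, -8]
BINARY_OP ^ → 1 ^ -8 = -7. Stack: [-7]
STORE_FAST t → t=-7. Stack: []
LOAD_FAST_LOAD_FAST n,a → push 1,25. Stack: [1, 25]
BINARY_OP + → 1 + 25 = 26. Stack: [26]
LOAD_CONST → push 1. Stack: [26, 1]
LOAD_FAST a → push 25. Stack: [26, 1, 25]
BINARY_OP + → 1 + 25 = 26. Stack: [26, 26]
BINARY_OP - → 26 - 26 = 0. Stack: [0]
STORE_FAST p → p=0. Stack: []
LOAD_FAST k → push 0. Stack: [0]
RETURN_VALUE → return 0.

1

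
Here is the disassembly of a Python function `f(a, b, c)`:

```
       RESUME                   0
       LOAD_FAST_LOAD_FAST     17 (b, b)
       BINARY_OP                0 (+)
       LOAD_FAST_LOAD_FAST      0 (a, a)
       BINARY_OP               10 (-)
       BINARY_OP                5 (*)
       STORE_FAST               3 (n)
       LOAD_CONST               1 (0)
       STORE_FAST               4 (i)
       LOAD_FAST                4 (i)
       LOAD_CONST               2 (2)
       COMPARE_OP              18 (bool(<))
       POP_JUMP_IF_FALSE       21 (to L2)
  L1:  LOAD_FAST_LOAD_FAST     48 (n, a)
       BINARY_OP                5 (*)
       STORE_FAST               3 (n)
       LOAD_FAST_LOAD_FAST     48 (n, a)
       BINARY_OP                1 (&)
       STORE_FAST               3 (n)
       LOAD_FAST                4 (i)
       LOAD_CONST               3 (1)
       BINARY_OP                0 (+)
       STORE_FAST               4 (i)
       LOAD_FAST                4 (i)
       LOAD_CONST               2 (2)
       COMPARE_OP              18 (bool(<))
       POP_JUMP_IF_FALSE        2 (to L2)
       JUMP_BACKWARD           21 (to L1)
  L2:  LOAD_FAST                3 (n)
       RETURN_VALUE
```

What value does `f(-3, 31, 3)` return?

0

LOAD_FAST_LOAD_FAST b,b → push 31,31. Stack: [31, 31]
BINARY_OP + → 31 + 31 = 62. Stack: [62]
LOAD_FAST_LOAD_FAST a,a → push -3,-3. Stack: [62, -3, -3]
BINARY_OP - → -3 - -3 = 0. Stack: [62, 0]
BINARY_OP * → 62 * 0 = 0. Stack: [0]
STORE_FAST n → n=0. Stack: []
LOAD_CONST → push 0. Stack: [0]
STORE_FAST i → i=0. Stack: []
LOAD_FAST i → push 0. Stack: [0]
LOAD_CONST → push 2. Stack: [0, 2]
COMPARE_OP bool(<) → 0 vs 2 = True. Stack: [True]
POP_JUMP_IF_FALSE → pop True; no jump. Stack: []
LOAD_FAST_LOAD_FAST n,a → push 0,-3. Stack: [0, -3]
BINARY_OP * → 0 * -3 = 0. Stack: [0]
STORE_FAST n → n=0. Stack: []
LOAD_FAST_LOAD_FAST n,a → push 0,-3. Stack: [0, -3]
BINARY_OP & → 0 & -3 = 0. Stack: [0]
STORE_FAST n → n=0. Stack: []
LOAD_FAST i → push 0. Stack: [0]
LOAD_CONST → push 1. Stack: [0, 1]
BINARY_OP + → 0 + 1 = 1. Stack: [1]
STORE_FAST i → i=1. Stack: []
LOAD_FAST i → push 1. Stack: [1]
LOAD_CONST → push 2. Stack: [1, 2]
COMPARE_OP bool(<) → 1 vs 2 = True. Stack: [True]
POP_JUMP_IF_FALSE → pop True; no jump. Stack: []
LOAD_FAST_LOAD_FAST n,a → push 0,-3. Stack: [0, -3]
BINARY_OP * → 0 * -3 = 0. Stack: [0]
STORE_FAST n → n=0. Stack: []
LOAD_FAST_LOAD_FAST n,a → push 0,-3. Stack: [0, -3]
BINARY_OP & → 0 & -3 = 0. Stack: [0]
STORE_FAST n → n=0. Stack: []
LOAD_FAST i → push 1. Stack: [1]
LOAD_CONST → push 1. Stack: [1, 1]
BINARY_OP + → 1 + 1 = 2. Stack: [2]
STORE_FAST i → i=2. Stack: []
LOAD_FAST i → push 2. Stack: [2]
LOAD_CONST → push 2. Stack: [2, 2]
COMPARE_OP bool(<) → 2 vs 2 = False. Stack: [False]
POP_JUMP_IF_FALSE → pop False; jump. Stack: []
LOAD_FAST n → push 0. Stack: [0]
RETURN_VALUE → return 0.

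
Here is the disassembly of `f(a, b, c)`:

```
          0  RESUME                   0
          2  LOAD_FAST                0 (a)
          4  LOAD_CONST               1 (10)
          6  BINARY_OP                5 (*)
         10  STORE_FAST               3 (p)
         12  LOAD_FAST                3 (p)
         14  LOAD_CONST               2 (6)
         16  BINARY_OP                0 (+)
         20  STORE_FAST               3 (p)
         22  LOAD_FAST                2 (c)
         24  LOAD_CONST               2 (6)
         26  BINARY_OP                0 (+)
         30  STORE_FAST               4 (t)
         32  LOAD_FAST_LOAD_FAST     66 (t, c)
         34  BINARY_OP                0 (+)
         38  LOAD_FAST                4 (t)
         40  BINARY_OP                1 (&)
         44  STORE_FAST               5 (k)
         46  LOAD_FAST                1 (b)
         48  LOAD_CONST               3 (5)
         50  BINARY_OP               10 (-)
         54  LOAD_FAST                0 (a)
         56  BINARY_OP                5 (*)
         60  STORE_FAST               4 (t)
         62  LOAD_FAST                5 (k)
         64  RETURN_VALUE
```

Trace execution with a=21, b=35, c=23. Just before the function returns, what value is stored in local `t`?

630

LOAD_FAST a → push 21. Stack: [21]
LOAD_CONST → push 10. Stack: [21, 10]
BINARY_OP * → 21 * 10 = 210. Stack: [210]
STORE_FAST p → p=210. Stack: []
LOAD_FAST p → push 210. Stack: [210]
LOAD_CONST → push 6. Stack: [210, 6]
BINARY_OP + → 210 + 6 = 216. Stack: [216]
STORE_FAST p → p=216. Stack: []
LOAD_FAST c → push 23. Stack: [23]
LOAD_CONST → push 6. Stack: [23, 6]
BINARY_OP + → 23 + 6 = 29. Stack: [29]
STORE_FAST t → t=29. Stack: []
LOAD_FAST_LOAD_FAST t,c → push 29,23. Stack: [29, 23]
BINARY_OP + → 29 + 23 = 52. Stack: [52]
LOAD_FAST t → push 29. Stack: [52, 29]
BINARY_OP & → 52 & 29 = 20. Stack: [20]
STORE_FAST k → k=20. Stack: []
LOAD_FAST b → push 35. Stack: [35]
LOAD_CONST → push 5. Stack: [35, 5]
BINARY_OP - → 35 - 5 = 30. Stack: [30]
LOAD_FAST a → push 21. Stack: [30, 21]
BINARY_OP * → 30 * 21 = 630. Stack: [630]
STORE_FAST t → t=630. Stack: []
LOAD_FAST k → push 20. Stack: [20]
RETURN_VALUE → return 20.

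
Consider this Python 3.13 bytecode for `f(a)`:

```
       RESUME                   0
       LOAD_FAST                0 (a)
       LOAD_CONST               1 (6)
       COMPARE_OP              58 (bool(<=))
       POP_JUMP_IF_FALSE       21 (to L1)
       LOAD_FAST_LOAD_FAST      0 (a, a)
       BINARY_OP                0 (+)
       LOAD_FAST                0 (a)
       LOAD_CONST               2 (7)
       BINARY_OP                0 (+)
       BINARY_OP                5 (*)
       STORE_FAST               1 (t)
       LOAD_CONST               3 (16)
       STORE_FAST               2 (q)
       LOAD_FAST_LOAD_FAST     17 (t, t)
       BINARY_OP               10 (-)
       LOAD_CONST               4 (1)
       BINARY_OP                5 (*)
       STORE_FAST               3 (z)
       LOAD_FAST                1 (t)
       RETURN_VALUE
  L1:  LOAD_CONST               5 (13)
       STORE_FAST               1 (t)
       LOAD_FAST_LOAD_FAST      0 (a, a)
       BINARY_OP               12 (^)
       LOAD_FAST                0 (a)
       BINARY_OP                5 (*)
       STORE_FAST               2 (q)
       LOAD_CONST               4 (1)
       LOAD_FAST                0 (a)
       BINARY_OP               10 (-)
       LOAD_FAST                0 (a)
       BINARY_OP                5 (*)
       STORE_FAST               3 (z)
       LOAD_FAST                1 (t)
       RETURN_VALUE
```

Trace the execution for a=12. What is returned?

LOAD_FAST a → push 12. Stack: [12]
LOAD_CONST → push 6. Stack: [12, 6]
COMPARE_OP bool(<=) → 12 vs 6 = False. Stack: [False]
POP_JUMP_IF_FALSE → pop False; jump. Stack: []
LOAD_CONST → push 13. Stack: [13]
STORE_FAST t → t=13. Stack: []
LOAD_FAST_LOAD_FAST a,a → push 12,12. Stack: [12, 12]
BINARY_OP ^ → 12 ^ 12 = 0. Stack: [0]
LOAD_FAST a → push 12. Stack: [0, 12]
BINARY_OP * → 0 * 12 = 0. Stack: [0]
STORE_FAST q → q=0. Stack: []
LOAD_CONST → push 1. Stack: [1]
LOAD_FAST a → push 12. Stack: [1, 12]
BINARY_OP - → 1 - 12 = -11. Stack: [-11]
LOAD_FAST a → push 12. Stack: [-11, 12]
BINARY_OP * → -11 * 12 = -132. Stack: [-132]
STORE_FAST z → z=-132. Stack: []
LOAD_FAST t → push 13. Stack: [13]
RETURN_VALUE → return 13.

13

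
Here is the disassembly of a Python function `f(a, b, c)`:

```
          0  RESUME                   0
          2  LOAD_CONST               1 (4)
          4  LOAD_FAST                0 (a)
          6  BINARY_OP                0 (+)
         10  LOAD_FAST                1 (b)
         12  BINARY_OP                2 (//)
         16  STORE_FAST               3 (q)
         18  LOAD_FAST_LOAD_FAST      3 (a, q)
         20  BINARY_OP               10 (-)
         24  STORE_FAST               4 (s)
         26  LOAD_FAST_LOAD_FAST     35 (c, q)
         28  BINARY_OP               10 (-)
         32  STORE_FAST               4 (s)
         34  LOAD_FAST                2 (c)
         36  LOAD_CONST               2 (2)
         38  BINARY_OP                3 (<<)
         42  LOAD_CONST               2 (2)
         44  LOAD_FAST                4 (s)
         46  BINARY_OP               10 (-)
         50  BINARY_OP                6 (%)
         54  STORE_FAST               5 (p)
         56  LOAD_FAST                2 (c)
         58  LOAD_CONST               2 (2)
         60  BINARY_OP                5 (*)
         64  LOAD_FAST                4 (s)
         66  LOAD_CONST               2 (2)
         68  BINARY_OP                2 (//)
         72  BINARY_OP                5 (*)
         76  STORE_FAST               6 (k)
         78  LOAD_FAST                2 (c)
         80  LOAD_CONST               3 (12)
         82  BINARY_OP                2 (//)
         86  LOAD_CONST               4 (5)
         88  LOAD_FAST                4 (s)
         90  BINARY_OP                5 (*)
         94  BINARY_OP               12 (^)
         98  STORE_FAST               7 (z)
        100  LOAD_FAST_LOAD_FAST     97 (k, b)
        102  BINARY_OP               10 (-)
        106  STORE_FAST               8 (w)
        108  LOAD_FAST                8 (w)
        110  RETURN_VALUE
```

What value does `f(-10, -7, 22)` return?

LOAD_CONST → push 4. Stack: [4]
LOAD_FAST a → push -10. Stack: [4, -10]
BINARY_OP + → 4 + -10 = -6. Stack: [-6]
LOAD_FAST b → push -7. Stack: [-6, -7]
BINARY_OP // → -6 // -7 = 0. Stack: [0]
STORE_FAST q → q=0. Stack: []
LOAD_FAST_LOAD_FAST a,q → push -10,0. Stack: [-10, 0]
BINARY_OP - → -10 - 0 = -10. Stack: [-10]
STORE_FAST s → s=-10. Stack: []
LOAD_FAST_LOAD_FAST c,q → push 22,0. Stack: [22, 0]
BINARY_OP - → 22 - 0 = 22. Stack: [22]
STORE_FAST s → s=22. Stack: []
LOAD_FAST c → push 22. Stack: [22]
LOAD_CONST → push 2. Stack: [22, 2]
BINARY_OP << → 22 << 2 = 88. Stack: [88]
LOAD_CONST → push 2. Stack: [88, 2]
LOAD_FAST s → push 22. Stack: [88, 2, 22]
BINARY_OP - → 2 - 22 = -20. Stack: [88, -20]
BINARY_OP % → 88 % -20 = -12. Stack: [-12]
STORE_FAST p → p=-12. Stack: []
LOAD_FAST c → push 22. Stack: [22]
LOAD_CONST → push 2. Stack: [22, 2]
BINARY_OP * → 22 * 2 = 44. Stack: [44]
LOAD_FAST s → push 22. Stack: [44, 22]
LOAD_CONST → push 2. Stack: [44, 22, 2]
BINARY_OP // → 22 // 2 = 11. Stack: [44, 11]
BINARY_OP * → 44 * 11 = 484. Stack: [484]
STORE_FAST k → k=484. Stack: []
LOAD_FAST c → push 22. Stack: [22]
LOAD_CONST → push 12. Stack: [22, 12]
BINARY_OP // → 22 // 12 = 1. Stack: [1]
LOAD_CONST → push 5. Stack: [1, 5]
LOAD_FAST s → push 22. Stack: [1, 5, 22]
BINARY_OP * → 5 * 22 = 110. Stack: [1, 110]
BINARY_OP ^ → 1 ^ 110 = 111. Stack: [111]
STORE_FAST z → z=111. Stack: []
LOAD_FAST_LOAD_FAST k,b → push 484,-7. Stack: [484, -7]
BINARY_OP - → 484 - -7 = 491. Stack: [491]
STORE_FAST w → w=491. Stack: []
LOAD_FAST w → push 491. Stack: [491]
RETURN_VALUE → return 491.

491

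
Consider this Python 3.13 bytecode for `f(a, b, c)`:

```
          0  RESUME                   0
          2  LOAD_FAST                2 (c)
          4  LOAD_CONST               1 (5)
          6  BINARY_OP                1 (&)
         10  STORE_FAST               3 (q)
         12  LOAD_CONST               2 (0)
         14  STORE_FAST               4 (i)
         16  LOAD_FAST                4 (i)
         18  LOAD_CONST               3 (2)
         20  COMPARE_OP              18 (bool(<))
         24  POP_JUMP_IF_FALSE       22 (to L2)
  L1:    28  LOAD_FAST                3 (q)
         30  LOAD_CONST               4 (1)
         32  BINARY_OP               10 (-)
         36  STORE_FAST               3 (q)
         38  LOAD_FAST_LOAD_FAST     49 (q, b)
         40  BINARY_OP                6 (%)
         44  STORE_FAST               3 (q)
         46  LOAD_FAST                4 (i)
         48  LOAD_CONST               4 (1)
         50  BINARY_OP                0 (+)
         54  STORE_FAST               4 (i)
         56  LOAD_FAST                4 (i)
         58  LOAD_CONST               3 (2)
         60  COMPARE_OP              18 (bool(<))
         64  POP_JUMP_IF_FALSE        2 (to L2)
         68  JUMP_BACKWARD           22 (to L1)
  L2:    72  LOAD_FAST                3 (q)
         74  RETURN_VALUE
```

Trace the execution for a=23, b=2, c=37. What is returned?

1

LOAD_FAST c → push 37. Stack: [37]
LOAD_CONST → push 5. Stack: [37, 5]
BINARY_OP & → 37 & 5 = 5. Stack: [5]
STORE_FAST q → q=5. Stack: []
LOAD_CONST → push 0. Stack: [0]
STORE_FAST i → i=0. Stack: []
LOAD_FAST i → push 0. Stack: [0]
LOAD_CONST → push 2. Stack: [0, 2]
COMPARE_OP bool(<) → 0 vs 2 = True. Stack: [True]
POP_JUMP_IF_FALSE → pop True; no jump. Stack: []
LOAD_FAST q → push 5. Stack: [5]
LOAD_CONST → push 1. Stack: [5, 1]
BINARY_OP - → 5 - 1 = 4. Stack: [4]
STORE_FAST q → q=4. Stack: []
LOAD_FAST_LOAD_FAST q,b → push 4,2. Stack: [4, 2]
BINARY_OP % → 4 % 2 = 0. Stack: [0]
STORE_FAST q → q=0. Stack: []
LOAD_FAST i → push 0. Stack: [0]
LOAD_CONST → push 1. Stack: [0, 1]
BINARY_OP + → 0 + 1 = 1. Stack: [1]
STORE_FAST i → i=1. Stack: []
LOAD_FAST i → push 1. Stack: [1]
LOAD_CONST → push 2. Stack: [1, 2]
COMPARE_OP bool(<) → 1 vs 2 = True. Stack: [True]
POP_JUMP_IF_FALSE → pop True; no jump. Stack: []
LOAD_FAST q → push 0. Stack: [0]
LOAD_CONST → push 1. Stack: [0, 1]
BINARY_OP - → 0 - 1 = -1. Stack: [-1]
STORE_FAST q → q=-1. Stack: []
LOAD_FAST_LOAD_FAST q,b → push -1,2. Stack: [-1, 2]
BINARY_OP % → -1 % 2 = 1. Stack: [1]
STORE_FAST q → q=1. Stack: []
LOAD_FAST i → push 1. Stack: [1]
LOAD_CONST → push 1. Stack: [1, 1]
BINARY_OP + → 1 + 1 = 2. Stack: [2]
STORE_FAST i → i=2. Stack: []
LOAD_FAST i → push 2. Stack: [2]
LOAD_CONST → push 2. Stack: [2, 2]
COMPARE_OP bool(<) → 2 vs 2 = False. Stack: [False]
POP_JUMP_IF_FALSE → pop False; jump. Stack: []
LOAD_FAST q → push 1. Stack: [1]
RETURN_VALUE → return 1.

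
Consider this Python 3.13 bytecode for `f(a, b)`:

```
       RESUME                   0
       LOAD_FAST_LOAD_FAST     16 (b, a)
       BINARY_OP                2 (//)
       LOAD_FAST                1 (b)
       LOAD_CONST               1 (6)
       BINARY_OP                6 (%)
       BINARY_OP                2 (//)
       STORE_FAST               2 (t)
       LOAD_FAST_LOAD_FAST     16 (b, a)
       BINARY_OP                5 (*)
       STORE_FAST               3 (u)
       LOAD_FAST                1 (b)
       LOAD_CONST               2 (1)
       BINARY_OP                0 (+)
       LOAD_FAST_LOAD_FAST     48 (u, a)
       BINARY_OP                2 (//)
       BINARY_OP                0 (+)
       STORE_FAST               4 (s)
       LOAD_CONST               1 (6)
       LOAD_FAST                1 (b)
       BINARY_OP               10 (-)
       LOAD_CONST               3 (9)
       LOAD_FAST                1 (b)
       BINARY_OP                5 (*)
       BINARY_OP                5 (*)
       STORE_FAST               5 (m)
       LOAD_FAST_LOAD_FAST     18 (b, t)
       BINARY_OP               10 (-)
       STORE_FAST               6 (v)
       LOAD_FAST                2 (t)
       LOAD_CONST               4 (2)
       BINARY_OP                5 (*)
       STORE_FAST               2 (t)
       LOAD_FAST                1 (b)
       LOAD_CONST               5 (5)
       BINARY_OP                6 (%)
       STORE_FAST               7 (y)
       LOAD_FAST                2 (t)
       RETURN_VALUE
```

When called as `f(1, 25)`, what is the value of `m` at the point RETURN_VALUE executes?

LOAD_FAST_LOAD_FAST b,a → push 25,1. Stack: [25, 1]
BINARY_OP // → 25 // 1 = 25. Stack: [25]
LOAD_FAST b → push 25. Stack: [25, 25]
LOAD_CONST → push 6. Stack: [25, 25, 6]
BINARY_OP % → 25 % 6 = 1. Stack: [25, 1]
BINARY_OP // → 25 // 1 = 25. Stack: [25]
STORE_FAST t → t=25. Stack: []
LOAD_FAST_LOAD_FAST b,a → push 25,1. Stack: [25, 1]
BINARY_OP * → 25 * 1 = 25. Stack: [25]
STORE_FAST u → u=25. Stack: []
LOAD_FAST b → push 25. Stack: [25]
LOAD_CONST → push 1. Stack: [25, 1]
BINARY_OP + → 25 + 1 = 26. Stack: [26]
LOAD_FAST_LOAD_FAST u,a → push 25,1. Stack: [26, 25, 1]
BINARY_OP // → 25 // 1 = 25. Stack: [26, 25]
BINARY_OP + → 26 + 25 = 51. Stack: [51]
STORE_FAST s → s=51. Stack: []
LOAD_CONST → push 6. Stack: [6]
LOAD_FAST b → push 25. Stack: [6, 25]
BINARY_OP - → 6 - 25 = -19. Stack: [-19]
LOAD_CONST → push 9. Stack: [-19, 9]
LOAD_FAST b → push 25. Stack: [-19, 9, 25]
BINARY_OP * → 9 * 25 = 225. Stack: [-19, 225]
BINARY_OP * → -19 * 225 = -4275. Stack: [-4275]
STORE_FAST m → m=-4275. Stack: []
LOAD_FAST_LOAD_FAST b,t → push 25,25. Stack: [25, 25]
BINARY_OP - → 25 - 25 = 0. Stack: [0]
STORE_FAST v → v=0. Stack: []
LOAD_FAST t → push 25. Stack: [25]
LOAD_CONST → push 2. Stack: [25, 2]
BINARY_OP * → 25 * 2 = 50. Stack: [50]
STORE_FAST t → t=50. Stack: []
LOAD_FAST b → push 25. Stack: [25]
LOAD_CONST → push 5. Stack: [25, 5]
BINARY_OP % → 25 % 5 = 0. Stack: [0]
STORE_FAST y → y=0. Stack: []
LOAD_FAST t → push 50. Stack: [50]
RETURN_VALUE → return 50.

-4275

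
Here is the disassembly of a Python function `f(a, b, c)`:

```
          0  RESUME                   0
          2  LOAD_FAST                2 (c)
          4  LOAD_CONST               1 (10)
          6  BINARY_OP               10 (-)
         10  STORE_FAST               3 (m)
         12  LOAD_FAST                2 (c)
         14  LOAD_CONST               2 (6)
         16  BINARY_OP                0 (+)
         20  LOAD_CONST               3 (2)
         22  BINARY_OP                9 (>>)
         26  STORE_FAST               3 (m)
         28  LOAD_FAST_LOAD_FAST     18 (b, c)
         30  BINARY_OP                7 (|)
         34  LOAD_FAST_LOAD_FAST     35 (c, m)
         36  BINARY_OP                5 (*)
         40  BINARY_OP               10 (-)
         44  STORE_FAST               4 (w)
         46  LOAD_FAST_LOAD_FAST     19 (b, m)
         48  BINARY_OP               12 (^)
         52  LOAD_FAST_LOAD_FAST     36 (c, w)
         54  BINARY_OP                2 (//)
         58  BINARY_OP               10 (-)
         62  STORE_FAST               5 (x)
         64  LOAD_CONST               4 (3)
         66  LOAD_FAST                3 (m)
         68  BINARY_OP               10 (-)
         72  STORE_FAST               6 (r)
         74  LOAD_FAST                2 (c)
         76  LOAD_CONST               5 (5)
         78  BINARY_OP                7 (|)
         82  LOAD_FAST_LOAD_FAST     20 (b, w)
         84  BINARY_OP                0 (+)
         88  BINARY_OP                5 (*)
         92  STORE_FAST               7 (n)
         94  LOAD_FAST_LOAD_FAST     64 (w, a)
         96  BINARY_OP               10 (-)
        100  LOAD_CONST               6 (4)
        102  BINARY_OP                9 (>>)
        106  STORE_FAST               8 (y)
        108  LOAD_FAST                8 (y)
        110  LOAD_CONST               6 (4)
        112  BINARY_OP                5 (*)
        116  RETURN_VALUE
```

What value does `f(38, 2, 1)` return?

-12

LOAD_FAST c → push 1. Stack: [1]
LOAD_CONST → push 10. Stack: [1, 10]
BINARY_OP - → 1 - 10 = -9. Stack: [-9]
STORE_FAST m → m=-9. Stack: []
LOAD_FAST c → push 1. Stack: [1]
LOAD_CONST → push 6. Stack: [1, 6]
BINARY_OP + → 1 + 6 = 7. Stack: [7]
LOAD_CONST → push 2. Stack: [7, 2]
BINARY_OP >> → 7 >> 2 = 1. Stack: [1]
STORE_FAST m → m=1. Stack: []
LOAD_FAST_LOAD_FAST b,c → push 2,1. Stack: [2, 1]
BINARY_OP | → 2 | 1 = 3. Stack: [3]
LOAD_FAST_LOAD_FAST c,m → push 1,1. Stack: [3, 1, 1]
BINARY_OP * → 1 * 1 = 1. Stack: [3, 1]
BINARY_OP - → 3 - 1 = 2. Stack: [2]
STORE_FAST w → w=2. Stack: []
LOAD_FAST_LOAD_FAST b,m → push 2,1. Stack: [2, 1]
BINARY_OP ^ → 2 ^ 1 = 3. Stack: [3]
LOAD_FAST_LOAD_FAST c,w → push 1,2. Stack: [3, 1, 2]
BINARY_OP // → 1 // 2 = 0. Stack: [3, 0]
BINARY_OP - → 3 - 0 = 3. Stack: [3]
STORE_FAST x → x=3. Stack: []
LOAD_CONST → push 3. Stack: [3]
LOAD_FAST m → push 1. Stack: [3, 1]
BINARY_OP - → 3 - 1 = 2. Stack: [2]
STORE_FAST r → r=2. Stack: []
LOAD_FAST c → push 1. Stack: [1]
LOAD_CONST → push 5. Stack: [1, 5]
BINARY_OP | → 1 | 5 = 5. Stack: [5]
LOAD_FAST_LOAD_FAST b,w → push 2,2. Stack: [5, 2, 2]
BINARY_OP + → 2 + 2 = 4. Stack: [5, 4]
BINARY_OP * → 5 * 4 = 20. Stack: [20]
STORE_FAST n → n=20. Stack: []
LOAD_FAST_LOAD_FAST w,a → push 2,38. Stack: [2, 38]
BINARY_OP - → 2 - 38 = -36. Stack: [-36]
LOAD_CONST → push 4. Stack: [-36, 4]
BINARY_OP >> → -36 >> 4 = -3. Stack: [-3]
STORE_FAST y → y=-3. Stack: []
LOAD_FAST y → push -3. Stack: [-3]
LOAD_CONST → push 4. Stack: [-3, 4]
BINARY_OP * → -3 * 4 = -12. Stack: [-12]
RETURN_VALUE → return -12.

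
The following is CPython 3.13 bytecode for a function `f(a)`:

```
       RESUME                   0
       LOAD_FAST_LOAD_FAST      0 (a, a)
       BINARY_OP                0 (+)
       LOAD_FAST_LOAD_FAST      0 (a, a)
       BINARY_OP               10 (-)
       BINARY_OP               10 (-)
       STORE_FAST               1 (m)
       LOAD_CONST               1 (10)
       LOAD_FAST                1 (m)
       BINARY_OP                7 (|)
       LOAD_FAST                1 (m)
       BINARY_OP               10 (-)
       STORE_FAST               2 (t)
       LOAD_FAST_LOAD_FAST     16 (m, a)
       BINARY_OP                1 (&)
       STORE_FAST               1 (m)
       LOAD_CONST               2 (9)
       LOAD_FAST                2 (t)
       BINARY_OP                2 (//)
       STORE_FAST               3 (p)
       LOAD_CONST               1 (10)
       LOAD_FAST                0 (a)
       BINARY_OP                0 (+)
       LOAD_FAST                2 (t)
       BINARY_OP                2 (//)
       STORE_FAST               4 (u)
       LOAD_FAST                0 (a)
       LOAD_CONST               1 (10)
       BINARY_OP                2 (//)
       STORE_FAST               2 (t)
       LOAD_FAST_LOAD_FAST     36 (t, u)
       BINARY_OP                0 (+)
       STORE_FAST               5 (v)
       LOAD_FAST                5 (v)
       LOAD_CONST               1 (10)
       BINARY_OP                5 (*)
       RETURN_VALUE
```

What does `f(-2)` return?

LOAD_FAST_LOAD_FAST a,a → push -2,-2. Stack: [-2, -2]
BINARY_OP + → -2 + -2 = -4. Stack: [-4]
LOAD_FAST_LOAD_FAST a,a → push -2,-2. Stack: [-4, -2, -2]
BINARY_OP - → -2 - -2 = 0. Stack: [-4, 0]
BINARY_OP - → -4 - 0 = -4. Stack: [-4]
STORE_FAST m → m=-4. Stack: []
LOAD_CONST → push 10. Stack: [10]
LOAD_FAST m → push -4. Stack: [10, -4]
BINARY_OP | → 10 | -4 = -2. Stack: [-2]
LOAD_FAST m → push -4. Stack: [-2, -4]
BINARY_OP - → -2 - -4 = 2. Stack: [2]
STORE_FAST t → t=2. Stack: []
LOAD_FAST_LOAD_FAST m,a → push -4,-2. Stack: [-4, -2]
BINARY_OP & → -4 & -2 = -4. Stack: [-4]
STORE_FAST m → m=-4. Stack: []
LOAD_CONST → push 9. Stack: [9]
LOAD_FAST t → push 2. Stack: [9, 2]
BINARY_OP // → 9 // 2 = 4. Stack: [4]
STORE_FAST p → p=4. Stack: []
LOAD_CONST → push 10. Stack: [10]
LOAD_FAST a → push -2. Stack: [10, -2]
BINARY_OP + → 10 + -2 = 8. Stack: [8]
LOAD_FAST t → push 2. Stack: [8, 2]
BINARY_OP // → 8 // 2 = 4. Stack: [4]
STORE_FAST u → u=4. Stack: []
LOAD_FAST a → push -2. Stack: [-2]
LOAD_CONST → push 10. Stack: [-2, 10]
BINARY_OP // → -2 // 10 = -1. Stack: [-1]
STORE_FAST t → t=-1. Stack: []
LOAD_FAST_LOAD_FAST t,u → push -1,4. Stack: [-1, 4]
BINARY_OP + → -1 + 4 = 3. Stack: [3]
STORE_FAST v → v=3. Stack: []
LOAD_FAST v → push 3. Stack: [3]
LOAD_CONST → push 10. Stack: [3, 10]
BINARY_OP * → 3 * 10 = 30. Stack: [30]
RETURN_VALUE → return 30.

30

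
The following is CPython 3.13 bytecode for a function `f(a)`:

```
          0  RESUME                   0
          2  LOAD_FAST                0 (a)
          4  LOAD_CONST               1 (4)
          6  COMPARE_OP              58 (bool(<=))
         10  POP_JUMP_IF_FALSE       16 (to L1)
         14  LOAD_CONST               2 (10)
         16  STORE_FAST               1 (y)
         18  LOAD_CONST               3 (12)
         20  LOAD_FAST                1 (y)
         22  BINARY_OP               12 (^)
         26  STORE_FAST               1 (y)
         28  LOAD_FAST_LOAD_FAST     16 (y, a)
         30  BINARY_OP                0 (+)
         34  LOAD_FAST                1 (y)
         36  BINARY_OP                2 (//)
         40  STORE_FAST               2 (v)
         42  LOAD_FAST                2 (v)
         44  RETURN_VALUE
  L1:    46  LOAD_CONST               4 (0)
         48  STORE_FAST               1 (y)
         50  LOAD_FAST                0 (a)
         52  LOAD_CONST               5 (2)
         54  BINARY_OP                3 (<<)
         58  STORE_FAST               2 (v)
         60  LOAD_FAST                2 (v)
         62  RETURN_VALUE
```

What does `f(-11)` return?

LOAD_FAST a → push -11. Stack: [-11]
LOAD_CONST → push 4. Stack: [-11, 4]
COMPARE_OP bool(<=) → -11 vs 4 = True. Stack: [True]
POP_JUMP_IF_FALSE → pop True; no jump. Stack: []
LOAD_CONST → push 10. Stack: [10]
STORE_FAST y → y=10. Stack: []
LOAD_CONST → push 12. Stack: [12]
LOAD_FAST y → push 10. Stack: [12, 10]
BINARY_OP ^ → 12 ^ 10 = 6. Stack: [6]
STORE_FAST y → y=6. Stack: []
LOAD_FAST_LOAD_FAST y,a → push 6,-11. Stack: [6, -11]
BINARY_OP + → 6 + -11 = -5. Stack: [-5]
LOAD_FAST y → push 6. Stack: [-5, 6]
BINARY_OP // → -5 // 6 = -1. Stack: [-1]
STORE_FAST v → v=-1. Stack: []
LOAD_FAST v → push -1. Stack: [-1]
RETURN_VALUE → return -1.

-1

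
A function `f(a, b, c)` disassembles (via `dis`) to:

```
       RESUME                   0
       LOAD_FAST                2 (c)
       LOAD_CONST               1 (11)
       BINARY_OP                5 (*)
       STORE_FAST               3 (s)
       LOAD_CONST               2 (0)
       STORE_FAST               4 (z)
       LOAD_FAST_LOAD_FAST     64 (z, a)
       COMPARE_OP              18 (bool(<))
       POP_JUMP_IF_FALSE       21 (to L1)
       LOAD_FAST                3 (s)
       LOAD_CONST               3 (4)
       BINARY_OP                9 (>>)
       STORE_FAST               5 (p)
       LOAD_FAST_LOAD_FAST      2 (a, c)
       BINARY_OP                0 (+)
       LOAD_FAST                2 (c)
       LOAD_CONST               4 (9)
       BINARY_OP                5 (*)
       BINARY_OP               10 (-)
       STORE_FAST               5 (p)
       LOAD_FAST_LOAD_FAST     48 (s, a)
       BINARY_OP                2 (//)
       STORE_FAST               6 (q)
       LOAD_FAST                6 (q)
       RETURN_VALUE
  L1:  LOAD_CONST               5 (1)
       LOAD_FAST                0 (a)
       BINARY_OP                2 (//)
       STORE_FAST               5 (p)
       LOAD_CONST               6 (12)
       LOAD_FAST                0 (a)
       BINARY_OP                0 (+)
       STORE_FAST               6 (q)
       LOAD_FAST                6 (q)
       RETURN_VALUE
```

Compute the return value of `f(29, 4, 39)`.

LOAD_FAST c → push 39. Stack: [39]
LOAD_CONST → push 11. Stack: [39, 11]
BINARY_OP * → 39 * 11 = 429. Stack: [429]
STORE_FAST s → s=429. Stack: []
LOAD_CONST → push 0. Stack: [0]
STORE_FAST z → z=0. Stack: []
LOAD_FAST_LOAD_FAST z,a → push 0,29. Stack: [0, 29]
COMPARE_OP bool(<) → 0 vs 29 = True. Stack: [True]
POP_JUMP_IF_FALSE → pop True; no jump. Stack: []
LOAD_FAST s → push 429. Stack: [429]
LOAD_CONST → push 4. Stack: [429, 4]
BINARY_OP >> → 429 >> 4 = 26. Stack: [26]
STORE_FAST p → p=26. Stack: []
LOAD_FAST_LOAD_FAST a,c → push 29,39. Stack: [29, 39]
BINARY_OP + → 29 + 39 = 68. Stack: [68]
LOAD_FAST c → push 39. Stack: [68, 39]
LOAD_CONST → push 9. Stack: [68, 39, 9]
BINARY_OP * → 39 * 9 = 351. Stack: [68, 351]
BINARY_OP - → 68 - 351 = -283. Stack: [-283]
STORE_FAST p → p=-283. Stack: []
LOAD_FAST_LOAD_FAST s,a → push 429,29. Stack: [429, 29]
BINARY_OP // → 429 // 29 = 14. Stack: [14]
STORE_FAST q → q=14. Stack: []
LOAD_FAST q → push 14. Stack: [14]
RETURN_VALUE → return 14.

14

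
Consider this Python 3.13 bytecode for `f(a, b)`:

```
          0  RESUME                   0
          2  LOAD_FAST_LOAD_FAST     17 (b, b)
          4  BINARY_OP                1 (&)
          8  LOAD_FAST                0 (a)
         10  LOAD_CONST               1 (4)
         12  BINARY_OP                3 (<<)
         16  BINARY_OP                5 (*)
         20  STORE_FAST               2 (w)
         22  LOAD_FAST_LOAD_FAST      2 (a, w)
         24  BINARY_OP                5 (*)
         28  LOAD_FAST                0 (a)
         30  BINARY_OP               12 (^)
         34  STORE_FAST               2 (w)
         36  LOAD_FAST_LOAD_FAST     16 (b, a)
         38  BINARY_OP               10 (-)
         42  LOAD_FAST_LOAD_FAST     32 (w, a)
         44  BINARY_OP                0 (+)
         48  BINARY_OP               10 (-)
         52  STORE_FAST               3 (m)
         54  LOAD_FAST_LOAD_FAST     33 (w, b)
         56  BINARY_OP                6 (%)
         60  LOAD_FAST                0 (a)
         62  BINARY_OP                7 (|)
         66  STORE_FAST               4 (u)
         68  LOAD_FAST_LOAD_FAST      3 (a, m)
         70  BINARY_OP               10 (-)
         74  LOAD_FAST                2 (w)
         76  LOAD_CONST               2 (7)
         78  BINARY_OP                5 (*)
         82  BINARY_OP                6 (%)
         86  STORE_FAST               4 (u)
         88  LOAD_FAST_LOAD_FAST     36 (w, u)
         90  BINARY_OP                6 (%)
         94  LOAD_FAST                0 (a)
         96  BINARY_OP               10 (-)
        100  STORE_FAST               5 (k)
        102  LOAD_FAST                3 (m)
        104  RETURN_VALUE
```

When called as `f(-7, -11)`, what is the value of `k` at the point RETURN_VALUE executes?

17

LOAD_FAST_LOAD_FAST b,b → push -11,-11. Stack: [-11, -11]
BINARY_OP & → -11 & -11 = -11. Stack: [-11]
LOAD_FAST a → push -7. Stack: [-11, -7]
LOAD_CONST → push 4. Stack: [-11, -7, 4]
BINARY_OP << → -7 << 4 = -112. Stack: [-11, -112]
BINARY_OP * → -11 * -112 = 1232. Stack: [1232]
STORE_FAST w → w=1232. Stack: []
LOAD_FAST_LOAD_FAST a,w → push -7,1232. Stack: [-7, 1232]
BINARY_OP * → -7 * 1232 = -8624. Stack: [-8624]
LOAD_FAST a → push -7. Stack: [-8624, -7]
BINARY_OP ^ → -8624 ^ -7 = 8617. Stack: [8617]
STORE_FAST w → w=8617. Stack: []
LOAD_FAST_LOAD_FAST b,a → push -11,-7. Stack: [-11, -7]
BINARY_OP - → -11 - -7 = -4. Stack: [-4]
LOAD_FAST_LOAD_FAST w,a → push 8617,-7. Stack: [-4, 8617, -7]
BINARY_OP + → 8617 + -7 = 8610. Stack: [-4, 8610]
BINARY_OP - → -4 - 8610 = -8614. Stack: [-8614]
STORE_FAST m → m=-8614. Stack: []
LOAD_FAST_LOAD_FAST w,b → push 8617,-11. Stack: [8617, -11]
BINARY_OP % → 8617 % -11 = -7. Stack: [-7]
LOAD_FAST a → push -7. Stack: [-7, -7]
BINARY_OP | → -7 | -7 = -7. Stack: [-7]
STORE_FAST u → u=-7. Stack: []
LOAD_FAST_LOAD_FAST a,m → push -7,-8614. Stack: [-7, -8614]
BINARY_OP - → -7 - -8614 = 8607. Stack: [8607]
LOAD_FAST w → push 8617. Stack: [8607, 8617]
LOAD_CONST → push 7. Stack: [8607, 8617, 7]
BINARY_OP * → 8617 * 7 = 60319. Stack: [8607, 60319]
BINARY_OP % → 8607 % 60319 = 8607. Stack: [8607]
STORE_FAST u → u=8607. Stack: []
LOAD_FAST_LOAD_FAST w,u → push 8617,8607. Stack: [8617, 8607]
BINARY_OP % → 8617 % 8607 = 10. Stack: [10]
LOAD_FAST a → push -7. Stack: [10, -7]
BINARY_OP - → 10 - -7 = 17. Stack: [17]
STORE_FAST k → k=17. Stack: []
LOAD_FAST m → push -8614. Stack: [-8614]
RETURN_VALUE → return -8614.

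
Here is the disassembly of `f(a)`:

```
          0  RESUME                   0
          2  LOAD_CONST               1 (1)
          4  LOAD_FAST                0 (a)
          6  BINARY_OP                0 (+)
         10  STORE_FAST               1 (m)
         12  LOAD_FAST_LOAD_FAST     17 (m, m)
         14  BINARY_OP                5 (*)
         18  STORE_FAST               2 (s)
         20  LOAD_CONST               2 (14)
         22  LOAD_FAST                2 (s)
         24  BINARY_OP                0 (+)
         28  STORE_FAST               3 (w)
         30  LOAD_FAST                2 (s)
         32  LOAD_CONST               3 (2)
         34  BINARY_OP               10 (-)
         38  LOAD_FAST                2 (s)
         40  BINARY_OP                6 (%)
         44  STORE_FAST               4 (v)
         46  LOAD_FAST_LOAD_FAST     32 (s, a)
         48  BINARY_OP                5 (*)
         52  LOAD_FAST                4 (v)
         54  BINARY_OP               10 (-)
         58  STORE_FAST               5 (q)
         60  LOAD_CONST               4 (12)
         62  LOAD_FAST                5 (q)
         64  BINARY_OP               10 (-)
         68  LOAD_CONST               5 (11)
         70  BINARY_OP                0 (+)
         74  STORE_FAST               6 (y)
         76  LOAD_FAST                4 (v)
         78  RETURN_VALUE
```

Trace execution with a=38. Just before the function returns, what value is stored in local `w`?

1535

LOAD_CONST → push 1. Stack: [1]
LOAD_FAST a → push 38. Stack: [1, 38]
BINARY_OP + → 1 + 38 = 39. Stack: [39]
STORE_FAST m → m=39. Stack: []
LOAD_FAST_LOAD_FAST m,m → push 39,39. Stack: [39, 39]
BINARY_OP * → 39 * 39 = 1521. Stack: [1521]
STORE_FAST s → s=1521. Stack: []
LOAD_CONST → push 14. Stack: [14]
LOAD_FAST s → push 1521. Stack: [14, 1521]
BINARY_OP + → 14 + 1521 = 1535. Stack: [1535]
STORE_FAST w → w=1535. Stack: []
LOAD_FAST s → push 1521. Stack: [1521]
LOAD_CONST → push 2. Stack: [1521, 2]
BINARY_OP - → 1521 - 2 = 1519. Stack: [1519]
LOAD_FAST s → push 1521. Stack: [1519, 1521]
BINARY_OP % → 1519 % 1521 = 1519. Stack: [1519]
STORE_FAST v → v=1519. Stack: []
LOAD_FAST_LOAD_FAST s,a → push 1521,38. Stack: [1521, 38]
BINARY_OP * → 1521 * 38 = 57798. Stack: [57798]
LOAD_FAST v → push 1519. Stack: [57798, 1519]
BINARY_OP - → 57798 - 1519 = 56279. Stack: [56279]
STORE_FAST q → q=56279. Stack: []
LOAD_CONST → push 12. Stack: [12]
LOAD_FAST q → push 56279. Stack: [12, 56279]
BINARY_OP - → 12 - 56279 = -56267. Stack: [-56267]
LOAD_CONST → push 11. Stack: [-56267, 11]
BINARY_OP + → -56267 + 11 = -56256. Stack: [-56256]
STORE_FAST y → y=-56256. Stack: []
LOAD_FAST v → push 1519. Stack: [1519]
RETURN_VALUE → return 1519.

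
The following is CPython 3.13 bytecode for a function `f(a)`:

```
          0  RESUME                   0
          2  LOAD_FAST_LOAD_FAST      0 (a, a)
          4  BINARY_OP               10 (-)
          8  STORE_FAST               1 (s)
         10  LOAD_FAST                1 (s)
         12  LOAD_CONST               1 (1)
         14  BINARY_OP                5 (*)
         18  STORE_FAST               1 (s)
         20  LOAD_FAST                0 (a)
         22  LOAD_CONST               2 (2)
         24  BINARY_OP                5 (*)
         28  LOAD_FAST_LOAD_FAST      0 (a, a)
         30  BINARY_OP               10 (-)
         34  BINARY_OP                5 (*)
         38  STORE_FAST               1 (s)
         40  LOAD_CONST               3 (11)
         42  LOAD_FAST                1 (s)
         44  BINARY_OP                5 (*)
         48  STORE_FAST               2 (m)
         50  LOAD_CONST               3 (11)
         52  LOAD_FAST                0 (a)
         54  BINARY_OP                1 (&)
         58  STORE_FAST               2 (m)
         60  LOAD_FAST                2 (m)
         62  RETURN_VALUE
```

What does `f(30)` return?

LOAD_FAST_LOAD_FAST a,a → push 30,30. Stack: [30, 30]
BINARY_OP - → 30 - 30 = 0. Stack: [0]
STORE_FAST s → s=0. Stack: []
LOAD_FAST s → push 0. Stack: [0]
LOAD_CONST → push 1. Stack: [0, 1]
BINARY_OP * → 0 * 1 = 0. Stack: [0]
STORE_FAST s → s=0. Stack: []
LOAD_FAST a → push 30. Stack: [30]
LOAD_CONST → push 2. Stack: [30, 2]
BINARY_OP * → 30 * 2 = 60. Stack: [60]
LOAD_FAST_LOAD_FAST a,a → push 30,30. Stack: [60, 30, 30]
BINARY_OP - → 30 - 30 = 0. Stack: [60, 0]
BINARY_OP * → 60 * 0 = 0. Stack: [0]
STORE_FAST s → s=0. Stack: []
LOAD_CONST → push 11. Stack: [11]
LOAD_FAST s → push 0. Stack: [11, 0]
BINARY_OP * → 11 * 0 = 0. Stack: [0]
STORE_FAST m → m=0. Stack: []
LOAD_CONST → push 11. Stack: [11]
LOAD_FAST a → push 30. Stack: [11, 30]
BINARY_OP & → 11 & 30 = 10. Stack: [10]
STORE_FAST m → m=10. Stack: []
LOAD_FAST m → push 10. Stack: [10]
RETURN_VALUE → return 10.

10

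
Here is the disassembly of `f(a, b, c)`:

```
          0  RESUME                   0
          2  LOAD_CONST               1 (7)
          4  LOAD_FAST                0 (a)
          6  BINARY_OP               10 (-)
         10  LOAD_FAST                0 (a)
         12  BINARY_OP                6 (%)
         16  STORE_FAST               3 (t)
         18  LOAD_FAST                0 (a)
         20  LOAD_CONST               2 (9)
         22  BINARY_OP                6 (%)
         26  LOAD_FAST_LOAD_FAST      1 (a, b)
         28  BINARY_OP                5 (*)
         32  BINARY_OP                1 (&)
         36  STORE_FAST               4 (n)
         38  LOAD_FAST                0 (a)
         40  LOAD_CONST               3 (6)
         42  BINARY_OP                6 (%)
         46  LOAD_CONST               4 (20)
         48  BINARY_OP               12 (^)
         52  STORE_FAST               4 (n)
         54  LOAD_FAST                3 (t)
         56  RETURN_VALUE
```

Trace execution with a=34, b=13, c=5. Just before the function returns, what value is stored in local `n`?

LOAD_CONST → push 7. Stack: [7]
LOAD_FAST a → push 34. Stack: [7, 34]
BINARY_OP - → 7 - 34 = -27. Stack: [-27]
LOAD_FAST a → push 34. Stack: [-27, 34]
BINARY_OP % → -27 % 34 = 7. Stack: [7]
STORE_FAST t → t=7. Stack: []
LOAD_FAST a → push 34. Stack: [34]
LOAD_CONST → push 9. Stack: [34, 9]
BINARY_OP % → 34 % 9 = 7. Stack: [7]
LOAD_FAST_LOAD_FAST a,b → push 34,13. Stack: [7, 34, 13]
BINARY_OP * → 34 * 13 = 442. Stack: [7, 442]
BINARY_OP & → 7 & 442 = 2. Stack: [2]
STORE_FAST n → n=2. Stack: []
LOAD_FAST a → push 34. Stack: [34]
LOAD_CONST → push 6. Stack: [34, 6]
BINARY_OP % → 34 % 6 = 4. Stack: [4]
LOAD_CONST → push 20. Stack: [4, 20]
BINARY_OP ^ → 4 ^ 20 = 16. Stack: [16]
STORE_FAST n → n=16. Stack: []
LOAD_FAST t → push 7. Stack: [7]
RETURN_VALUE → return 7.

16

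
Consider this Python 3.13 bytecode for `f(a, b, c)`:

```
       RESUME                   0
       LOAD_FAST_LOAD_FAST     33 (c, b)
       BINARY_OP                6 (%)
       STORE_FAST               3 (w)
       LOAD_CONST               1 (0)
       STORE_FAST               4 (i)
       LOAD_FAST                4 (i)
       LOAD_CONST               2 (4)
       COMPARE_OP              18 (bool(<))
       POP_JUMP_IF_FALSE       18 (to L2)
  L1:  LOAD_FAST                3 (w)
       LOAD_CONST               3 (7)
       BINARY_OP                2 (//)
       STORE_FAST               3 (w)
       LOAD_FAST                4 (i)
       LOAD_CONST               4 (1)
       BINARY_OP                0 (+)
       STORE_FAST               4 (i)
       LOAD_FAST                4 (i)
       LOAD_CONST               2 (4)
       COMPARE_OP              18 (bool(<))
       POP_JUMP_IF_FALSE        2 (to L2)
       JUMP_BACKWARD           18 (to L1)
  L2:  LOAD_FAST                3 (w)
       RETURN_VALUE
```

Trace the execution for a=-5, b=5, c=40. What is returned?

LOAD_FAST_LOAD_FAST c,b → push 40,5. Stack: [40, 5]
BINARY_OP % → 40 % 5 = 0. Stack: [0]
STORE_FAST w → w=0. Stack: []
LOAD_CONST → push 0. Stack: [0]
STORE_FAST i → i=0. Stack: []
LOAD_FAST i → push 0. Stack: [0]
LOAD_CONST → push 4. Stack: [0, 4]
COMPARE_OP bool(<) → 0 vs 4 = True. Stack: [True]
POP_JUMP_IF_FALSE → pop True; no jump. Stack: []
LOAD_FAST w → push 0. Stack: [0]
LOAD_CONST → push 7. Stack: [0, 7]
BINARY_OP // → 0 // 7 = 0. Stack: [0]
STORE_FAST w → w=0. Stack: []
LOAD_FAST i → push 0. Stack: [0]
LOAD_CONST → push 1. Stack: [0, 1]
BINARY_OP + → 0 + 1 = 1. Stack: [1]
STORE_FAST i → i=1. Stack: []
LOAD_FAST i → push 1. Stack: [1]
LOAD_CONST → push 4. Stack: [1, 4]
COMPARE_OP bool(<) → 1 vs 4 = True. Stack: [True]
POP_JUMP_IF_FALSE → pop True; no jump. Stack: []
LOAD_FAST w → push 0. Stack: [0]
LOAD_CONST → push 7. Stack: [0, 7]
BINARY_OP // → 0 // 7 = 0. Stack: [0]
STORE_FAST w → w=0. Stack: []
LOAD_FAST i → push 1. Stack: [1]
LOAD_CONST → push 1. Stack: [1, 1]
BINARY_OP + → 1 + 1 = 2. Stack: [2]
STORE_FAST i → i=2. Stack: []
LOAD_FAST i → push 2. Stack: [2]
LOAD_CONST → push 4. Stack: [2, 4]
COMPARE_OP bool(<) → 2 vs 4 = True. Stack: [True]
POP_JUMP_IF_FALSE → pop True; no jump. Stack: []
LOAD_FAST w → push 0. Stack: [0]
LOAD_CONST → push 7. Stack: [0, 7]
BINARY_OP // → 0 // 7 = 0. Stack: [0]
STORE_FAST w → w=0. Stack: []
LOAD_FAST i → push 2. Stack: [2]
LOAD_CONST → push 1. Stack: [2, 1]
BINARY_OP + → 2 + 1 = 3. Stack: [3]
STORE_FAST i → i=3. Stack: []
LOAD_FAST i → push 3. Stack: [3]
LOAD_CONST → push 4. Stack: [3, 4]
COMPARE_OP bool(<) → 3 vs 4 = True. Stack: [True]
POP_JUMP_IF_FALSE → pop True; no jump. Stack: []
LOAD_FAST w → push 0. Stack: [0]
LOAD_CONST → push 7. Stack: [0, 7]
BINARY_OP // → 0 // 7 = 0. Stack: [0]
STORE_FAST w → w=0. Stack: []
LOAD_FAST i → push 3. Stack: [3]
LOAD_CONST → push 1. Stack: [3, 1]
BINARY_OP + → 3 + 1 = 4. Stack: [4]
STORE_FAST i → i=4. Stack: []
LOAD_FAST i → push 4. Stack: [4]
LOAD_CONST → push 4. Stack: [4, 4]
COMPARE_OP bool(<) → 4 vs 4 = False. Stack: [False]
POP_JUMP_IF_FALSE → pop False; jump. Stack: []
LOAD_FAST w → push 0. Stack: [0]
RETURN_VALUE → return 0.

0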